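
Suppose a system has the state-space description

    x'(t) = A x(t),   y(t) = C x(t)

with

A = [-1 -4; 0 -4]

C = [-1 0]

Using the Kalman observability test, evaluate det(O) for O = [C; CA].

-4

CA = [[1, 4]]
Observability matrix O = [C; CA] = [[-1, 0], [1, 4]]
det(O) = (-1)·4 - 0·1 = -4 - 0 = -4
Since det(O) ≠ 0, rank(O) = 2 and the system is completely observable.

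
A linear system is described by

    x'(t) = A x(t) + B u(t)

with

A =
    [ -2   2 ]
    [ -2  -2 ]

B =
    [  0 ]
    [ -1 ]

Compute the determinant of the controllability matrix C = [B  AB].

AB = [[-2], [2]]
Controllability matrix C = [B  AB] = [[0, -2], [-1, 2]]
det(C) = 0·2 - (-2)·(-1) = 0 - 2 = -2
Since det(C) ≠ 0, rank(C) = 2 and the system is completely controllable.

-2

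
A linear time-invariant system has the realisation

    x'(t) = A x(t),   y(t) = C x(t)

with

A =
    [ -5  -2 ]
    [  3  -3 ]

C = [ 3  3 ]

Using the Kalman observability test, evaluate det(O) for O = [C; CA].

CA = [[-6, -15]]
Observability matrix O = [C; CA] = [[3, 3], [-6, -15]]
det(O) = 3·(-15) - 3·(-6) = -45 - (-18) = -27
Since det(O) ≠ 0, rank(O) = 2 and the system is completely observable.

-27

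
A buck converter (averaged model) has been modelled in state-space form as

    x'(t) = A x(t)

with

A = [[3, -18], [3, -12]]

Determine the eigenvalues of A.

-6, -3

det(sI - A) = s^2 - (tr A)s + det A, with tr A = 3 + (-12) = -9 and det A = 3·(-12) - (-18)·3 = -36 - (-54) = 18.
So p(s) = det(sI - A) = s^2 + 9s + 18.
Factor s^2 + 9s + 18: two numbers with sum -9 and product 18 are -3 and -6, so s^2 + 9s + 18 = (s + 3)(s + 6).
Hence p(s) = (s + 3) (s + 6), with roots -6, -3.
All eigenvalues have negative real part, so the system is asymptotically stable.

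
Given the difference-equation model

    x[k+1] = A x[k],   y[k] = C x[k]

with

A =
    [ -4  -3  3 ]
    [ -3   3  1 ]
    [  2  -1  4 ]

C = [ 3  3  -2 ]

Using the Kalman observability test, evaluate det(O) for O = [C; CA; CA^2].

CA = [[-25, 2, 4]]
CA^2 = [[102, 77, -57]]
Observability matrix O = [C; CA; CA^2] = [[3, 3, -2], [-25, 2, 4], [102, 77, -57]]
Expanding along the first row, det(O) = 3·(2·(-57) - 4·77) - 3·((-25)·(-57) - 4·102) + (-2)·((-25)·77 - 2·102) = 3·(-422) - 3·1017 + (-2)·(-2129) = -59
Since det(O) ≠ 0, rank(O) = 3 and the system is completely observable.

-59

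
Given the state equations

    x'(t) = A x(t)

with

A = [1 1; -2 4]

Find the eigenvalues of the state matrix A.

det(sI - A) = s^2 - (tr A)s + det A, with tr A = 1 + 4 = 5 and det A = 1·4 - 1·(-2) = 4 - (-2) = 6.
So p(s) = det(sI - A) = s^2 - 5s + 6.
Factor s^2 - 5s + 6: two numbers with sum 5 and product 6 are 3 and 2, so s^2 - 5s + 6 = (s - 3)(s - 2).
Hence p(s) = (s - 3) (s - 2), with roots 2, 3.
At least one eigenvalue has non-negative real part, so the system is not asymptotically stable.

2, 3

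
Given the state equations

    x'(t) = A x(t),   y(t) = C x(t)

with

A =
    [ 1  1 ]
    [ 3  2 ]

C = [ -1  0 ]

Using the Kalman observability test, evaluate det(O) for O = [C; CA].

CA = [[-1, -1]]
Observability matrix O = [C; CA] = [[-1, 0], [-1, -1]]
det(O) = (-1)·(-1) - 0·(-1) = 1 - 0 = 1
Since det(O) ≠ 0, rank(O) = 2 and the system is completely observable.

1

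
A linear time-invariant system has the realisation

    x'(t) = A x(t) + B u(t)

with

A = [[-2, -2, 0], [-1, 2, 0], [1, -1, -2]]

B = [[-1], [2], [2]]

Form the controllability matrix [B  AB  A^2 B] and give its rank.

AB = [[-2], [5], [-7]]
A^2B = [[-6], [12], [7]]
Controllability matrix C = [B  AB  A^2B] = [[-1, -2, -6], [2, 5, 12], [2, -7, 7]]
det(C) = (-1)·(5·7 - 12·(-7)) - (-2)·(2·7 - 12·2) + (-6)·(2·(-7) - 5·2) = (-1)·119 - (-2)·(-10) + (-6)·(-24) = 5 ≠ 0, so rank(C) = 3.
rank(C) = 3 = n, so the pair (A, B) is completely controllable.

3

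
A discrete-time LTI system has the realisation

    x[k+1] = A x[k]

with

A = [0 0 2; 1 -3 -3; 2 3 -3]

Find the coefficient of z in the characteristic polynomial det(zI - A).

Expand det(zI - A) for the 3×3 matrix.
p(z) = z^3 + 6z^2 + 14z - 18.
(Check: constant term = det(-A) = (-1)^3 det A = -18; coefficient of z^2 = -tr A = 6.)
The coefficient of z is 14.

14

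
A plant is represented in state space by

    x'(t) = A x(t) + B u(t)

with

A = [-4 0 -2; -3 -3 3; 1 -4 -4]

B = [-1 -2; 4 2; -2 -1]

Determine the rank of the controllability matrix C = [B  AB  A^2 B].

3

AB = [[8, 10], [-15, -3], [-9, -6]]
A^2B = [[-14, -28], [-6, -39], [104, 46]]
Controllability matrix C = [B  AB  A^2B] = [[-1, -2, 8, 10, -14, -28], [4, 2, -15, -3, -6, -39], [-2, -1, -9, -6, 104, 46]]
Take the 3×3 submatrix of C formed by columns 1, 2, 3: [[-1, -2, 8], [4, 2, -15], [-2, -1, -9]]. Its determinant is (-1)·(2·(-9) - (-15)·(-1)) - (-2)·(4·(-9) - (-15)·(-2)) + 8·(4·(-1) - 2·(-2)) = (-1)·(-33) - (-2)·(-66) + 8·0 = -99 ≠ 0.
So rank(C) ≥ 3; since C has 3 rows, rank(C) = 3.
rank(C) = 3 = n, so the pair (A, B) is completely controllable.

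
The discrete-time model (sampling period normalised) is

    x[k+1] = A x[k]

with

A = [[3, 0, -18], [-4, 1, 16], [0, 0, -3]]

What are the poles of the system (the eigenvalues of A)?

-3, 1, 3

det(zI - A) = z^3 - (tr A)z^2 + (M11 + M22 + M33)z - det A, where Mii is the 2×2 principal minor of A obtained by deleting row i and column i.
tr A = 3 + 1 + (-3) = 1; M11 = 1·(-3) - 16·0 = -3 - 0 = -3; M22 = 3·(-3) - (-18)·0 = -9 - 0 = -9; M33 = 3·1 - 0·(-4) = 3 - 0 = 3; sum of minors = -9.
det A = 3·(1·(-3) - 16·0) - 0·((-4)·(-3) - 16·0) + (-18)·((-4)·0 - 1·0) = 3·(-3) - 0·12 + (-18)·0 = -9.
So p(z) = det(zI - A) = z^3 - z^2 - 9z + 9.
Rational-root test: any integer root divides 9. Testing small divisors, z = 1 works: p(1) = 1 + (-1) + (-9) + 9 = 0, so (z - 1) is a factor.
Dividing, p(z) = (z - 1)(z^2 - 9).
Factor z^2 - 9: two numbers with sum 0 and product -9 are 3 and -3, so z^2 - 9 = (z - 3)(z + 3).
Hence p(z) = (z - 3) (z - 1) (z + 3), with roots -3, 1, 3.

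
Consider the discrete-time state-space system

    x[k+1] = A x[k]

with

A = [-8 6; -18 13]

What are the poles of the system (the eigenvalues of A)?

1, 4

det(zI - A) = z^2 - (tr A)z + det A, with tr A = (-8) + 13 = 5 and det A = (-8)·13 - 6·(-18) = -104 - (-108) = 4.
So p(z) = det(zI - A) = z^2 - 5z + 4.
Factor z^2 - 5z + 4: two numbers with sum 5 and product 4 are 4 and 1, so z^2 - 5z + 4 = (z - 4)(z - 1).
Hence p(z) = (z - 4) (z - 1), with roots 1, 4.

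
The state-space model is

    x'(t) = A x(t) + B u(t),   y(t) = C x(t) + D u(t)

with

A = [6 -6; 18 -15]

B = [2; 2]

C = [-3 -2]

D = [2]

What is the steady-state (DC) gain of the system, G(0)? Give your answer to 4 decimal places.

G(0) = C(-A)^{-1}B + D = -C A^{-1} B + D.
det A = 18, so A^{-1} = (1/18)·adj(A) = [[-5/6, 1/3], [-1, 1/3]]
A^{-1} B = [-1, -4/3]^T
C A^{-1} B = 17/3
G(0) = D - C A^{-1} B = 2 - (17/3) = -11/3 ≈ -3.6667

-3.6667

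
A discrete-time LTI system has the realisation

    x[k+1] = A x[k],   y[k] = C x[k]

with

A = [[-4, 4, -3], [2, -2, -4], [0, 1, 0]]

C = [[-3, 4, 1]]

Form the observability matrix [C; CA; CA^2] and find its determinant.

583

CA = [[20, -19, -7]]
CA^2 = [[-118, 111, 16]]
Observability matrix O = [C; CA; CA^2] = [[-3, 4, 1], [20, -19, -7], [-118, 111, 16]]
Expanding along the first row, det(O) = (-3)·((-19)·16 - (-7)·111) - 4·(20·16 - (-7)·(-118)) + 1·(20·111 - (-19)·(-118)) = (-3)·473 - 4·(-506) + 1·(-22) = 583
Since det(O) ≠ 0, rank(O) = 3 and the system is completely observable.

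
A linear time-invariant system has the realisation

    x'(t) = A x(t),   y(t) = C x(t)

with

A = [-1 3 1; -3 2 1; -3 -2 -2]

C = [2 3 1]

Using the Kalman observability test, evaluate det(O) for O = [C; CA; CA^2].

CA = [[-14, 10, 3]]
CA^2 = [[-25, -28, -10]]
Observability matrix O = [C; CA; CA^2] = [[2, 3, 1], [-14, 10, 3], [-25, -28, -10]]
Expanding along the first row, det(O) = 2·(10·(-10) - 3·(-28)) - 3·((-14)·(-10) - 3·(-25)) + 1·((-14)·(-28) - 10·(-25)) = 2·(-16) - 3·215 + 1·642 = -35
Since det(O) ≠ 0, rank(O) = 3 and the system is completely observable.

-35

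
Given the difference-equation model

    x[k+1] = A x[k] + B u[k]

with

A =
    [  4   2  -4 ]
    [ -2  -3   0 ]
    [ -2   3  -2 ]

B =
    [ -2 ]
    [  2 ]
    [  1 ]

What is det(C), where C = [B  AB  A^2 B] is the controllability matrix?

AB = [[-8], [-2], [8]]
A^2B = [[-68], [22], [-6]]
Controllability matrix C = [B  AB  A^2B] = [[-2, -8, -68], [2, -2, 22], [1, 8, -6]]
Expanding along the first row, det(C) = (-2)·((-2)·(-6) - 22·8) - (-8)·(2·(-6) - 22·1) + (-68)·(2·8 - (-2)·1) = (-2)·(-164) - (-8)·(-34) + (-68)·18 = -1168
Since det(C) ≠ 0, rank(C) = 3 and the system is completely controllable.

-1168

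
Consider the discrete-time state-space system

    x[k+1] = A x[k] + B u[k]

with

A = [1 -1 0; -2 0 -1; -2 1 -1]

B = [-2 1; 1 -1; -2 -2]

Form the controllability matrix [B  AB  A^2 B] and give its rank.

3

AB = [[-3, 2], [6, 0], [7, -1]]
A^2B = [[-9, 2], [-1, -3], [5, -3]]
Controllability matrix C = [B  AB  A^2B] = [[-2, 1, -3, 2, -9, 2], [1, -1, 6, 0, -1, -3], [-2, -2, 7, -1, 5, -3]]
Take the 3×3 submatrix of C formed by columns 1, 2, 3: [[-2, 1, -3], [1, -1, 6], [-2, -2, 7]]. Its determinant is (-2)·((-1)·7 - 6·(-2)) - 1·(1·7 - 6·(-2)) + (-3)·(1·(-2) - (-1)·(-2)) = (-2)·5 - 1·19 + (-3)·(-4) = -17 ≠ 0.
So rank(C) ≥ 3; since C has 3 rows, rank(C) = 3.
rank(C) = 3 = n, so the pair (A, B) is completely controllable.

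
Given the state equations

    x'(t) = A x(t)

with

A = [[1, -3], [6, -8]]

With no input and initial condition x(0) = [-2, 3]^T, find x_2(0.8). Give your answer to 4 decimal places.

-1.2301

det(sI - A) = s^2 - (tr A)s + det A, with tr A = 1 + (-8) = -7 and det A = 1·(-8) - (-3)·6 = -8 - (-18) = 10.
So p(s) = det(sI - A) = s^2 + 7s + 10.
Factor s^2 + 7s + 10: two numbers with sum -7 and product 10 are -2 and -5, so s^2 + 7s + 10 = (s + 2)(s + 5).
Hence p(s) = (s + 2) (s + 5), with roots -5, -2.
The eigenvalues -5, -2 are distinct and real, so A is diagonalisable and x(t) = e^{At} x(0) = V diag(e^{λ_i t}) V^{-1} x(0), where the columns of V are the eigenvectors.
λ = -5: A - (-5)I = [[6, -3], [6, -3]]. Row 1 gives 6·v1 + (-3)·v2 = 0, so take v_1 = [1, 2]^T.
λ = -2: A - (-2)I = [[3, -3], [6, -6]]. Row 1 gives 3·v1 + (-3)·v2 = 0, so take v_2 = [-1, -1]^T.
V = [v_1 v_2] = [[1, -1], [2, -1]] has det V = 1, so V^{-1} = adj(V)/det V = [[-1, 1], [-2, 1]].
Modal coordinates z(0) = V^{-1} x(0): (-1)·(-2) + 1·3 = 5; (-2)·(-2) + 1·3 = 7; so z(0) = [5, 7]^T.
x_2(t) = Σ_i (v_i)_2 · z_i(0) · e^{λ_i t} (row 2 of V times the modal terms).
x_2(0.8) = 2·5·e^{-5·0.8} + (-1)·7·e^{-2·0.8} = 10·0.018316 + (-7)·0.201897 = -1.2301.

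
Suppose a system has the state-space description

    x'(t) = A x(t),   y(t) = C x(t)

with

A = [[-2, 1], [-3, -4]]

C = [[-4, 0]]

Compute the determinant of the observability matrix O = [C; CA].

16

CA = [[8, -4]]
Observability matrix O = [C; CA] = [[-4, 0], [8, -4]]
det(O) = (-4)·(-4) - 0·8 = 16 - 0 = 16
Since det(O) ≠ 0, rank(O) = 2 and the system is completely observable.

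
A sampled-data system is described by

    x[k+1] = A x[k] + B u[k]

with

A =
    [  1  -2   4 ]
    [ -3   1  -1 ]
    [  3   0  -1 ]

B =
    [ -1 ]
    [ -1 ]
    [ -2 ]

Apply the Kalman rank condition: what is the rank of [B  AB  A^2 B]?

AB = [[-7], [4], [-1]]
A^2B = [[-19], [26], [-20]]
Controllability matrix C = [B  AB  A^2B] = [[-1, -7, -19], [-1, 4, 26], [-2, -1, -20]]
det(C) = (-1)·(4·(-20) - 26·(-1)) - (-7)·((-1)·(-20) - 26·(-2)) + (-19)·((-1)·(-1) - 4·(-2)) = (-1)·(-54) - (-7)·72 + (-19)·9 = 387 ≠ 0, so rank(C) = 3.
rank(C) = 3 = n, so the pair (A, B) is completely controllable.

3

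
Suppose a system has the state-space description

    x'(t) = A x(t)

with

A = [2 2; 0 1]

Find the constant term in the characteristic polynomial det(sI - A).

For a 2×2 matrix, det(sI - A) = s^2 - (tr A)s + det A.
tr A = 3, det A = 2.
So p(s) = s^2 - 3s + 2.
The constant term is 2.

2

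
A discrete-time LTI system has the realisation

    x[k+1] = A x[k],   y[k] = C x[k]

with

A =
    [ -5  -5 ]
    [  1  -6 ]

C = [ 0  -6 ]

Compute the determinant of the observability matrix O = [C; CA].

-36

CA = [[-6, 36]]
Observability matrix O = [C; CA] = [[0, -6], [-6, 36]]
det(O) = 0·36 - (-6)·(-6) = 0 - 36 = -36
Since det(O) ≠ 0, rank(O) = 2 and the system is completely observable.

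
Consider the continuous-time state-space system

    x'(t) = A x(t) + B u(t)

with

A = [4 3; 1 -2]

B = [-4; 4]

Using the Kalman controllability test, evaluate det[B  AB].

64

AB = [[-4], [-12]]
Controllability matrix C = [B  AB] = [[-4, -4], [4, -12]]
det(C) = (-4)·(-12) - (-4)·4 = 48 - (-16) = 64
Since det(C) ≠ 0, rank(C) = 2 and the system is completely controllable.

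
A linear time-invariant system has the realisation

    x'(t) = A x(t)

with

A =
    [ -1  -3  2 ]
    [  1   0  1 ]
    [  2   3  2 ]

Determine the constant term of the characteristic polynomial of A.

-9

Expand det(sI - A) for the 3×3 matrix.
p(s) = s^3 - s^2 - 6s - 9.
(Check: constant term = det(-A) = (-1)^3 det A = -9; coefficient of s^2 = -tr A = -1.)
The constant term is -9.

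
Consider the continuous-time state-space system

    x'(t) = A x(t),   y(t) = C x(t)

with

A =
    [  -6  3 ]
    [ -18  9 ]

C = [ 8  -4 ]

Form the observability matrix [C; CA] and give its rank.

CA = [[24, -12]]
Observability matrix O = [C; CA] = [[8, -4], [24, -12]]
Every row of O is a scalar multiple of row 1 = [8, -4] (multipliers 1, 3), so the rows span a one-dimensional space.
O ≠ 0, hence rank(O) = 1.
rank(O) = 1 < n = 2, so the pair (A, C) is not completely observable.

1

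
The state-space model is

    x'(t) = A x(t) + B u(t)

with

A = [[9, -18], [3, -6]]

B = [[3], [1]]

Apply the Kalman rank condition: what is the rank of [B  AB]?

1

AB = [[9], [3]]
Controllability matrix C = [B  AB] = [[3, 9], [1, 3]]
Every column of C is a scalar multiple of column 1 = [3, 1] (multipliers 1, 3), so the columns span a one-dimensional space.
C ≠ 0, hence rank(C) = 1.
rank(C) = 1 < n = 2, so the pair (A, B) is not completely controllable.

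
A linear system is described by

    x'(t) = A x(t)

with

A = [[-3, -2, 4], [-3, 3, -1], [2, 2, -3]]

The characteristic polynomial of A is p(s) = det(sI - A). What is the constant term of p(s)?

5

Expand det(sI - A) for the 3×3 matrix.
p(s) = s^3 + 3s^2 - 21s + 5.
(Check: constant term = det(-A) = (-1)^3 det A = 5; coefficient of s^2 = -tr A = 3.)
The constant term is 5.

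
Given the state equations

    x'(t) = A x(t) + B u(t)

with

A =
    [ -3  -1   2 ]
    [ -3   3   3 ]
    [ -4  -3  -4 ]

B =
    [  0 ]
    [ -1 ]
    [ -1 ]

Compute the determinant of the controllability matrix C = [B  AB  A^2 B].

AB = [[-1], [-6], [7]]
A^2B = [[23], [6], [-6]]
Controllability matrix C = [B  AB  A^2B] = [[0, -1, 23], [-1, -6, 6], [-1, 7, -6]]
Expanding along the first row, det(C) = 0·((-6)·(-6) - 6·7) - (-1)·((-1)·(-6) - 6·(-1)) + 23·((-1)·7 - (-6)·(-1)) = 0·(-6) - (-1)·12 + 23·(-13) = -287
Since det(C) ≠ 0, rank(C) = 3 and the system is completely controllable.

-287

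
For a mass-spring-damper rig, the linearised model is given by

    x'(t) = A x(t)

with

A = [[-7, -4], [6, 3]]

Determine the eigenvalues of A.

-3, -1

det(sI - A) = s^2 - (tr A)s + det A, with tr A = (-7) + 3 = -4 and det A = (-7)·3 - (-4)·6 = -21 - (-24) = 3.
So p(s) = det(sI - A) = s^2 + 4s + 3.
Factor s^2 + 4s + 3: two numbers with sum -4 and product 3 are -1 and -3, so s^2 + 4s + 3 = (s + 1)(s + 3).
Hence p(s) = (s + 1) (s + 3), with roots -3, -1.
All eigenvalues have negative real part, so the system is asymptotically stable.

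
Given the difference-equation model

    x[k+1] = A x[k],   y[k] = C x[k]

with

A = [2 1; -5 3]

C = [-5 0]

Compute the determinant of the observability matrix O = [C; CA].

CA = [[-10, -5]]
Observability matrix O = [C; CA] = [[-5, 0], [-10, -5]]
det(O) = (-5)·(-5) - 0·(-10) = 25 - 0 = 25
Since det(O) ≠ 0, rank(O) = 2 and the system is completely observable.

25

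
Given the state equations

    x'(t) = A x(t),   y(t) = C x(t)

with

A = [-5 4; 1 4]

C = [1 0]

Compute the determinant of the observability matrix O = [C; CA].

4

CA = [[-5, 4]]
Observability matrix O = [C; CA] = [[1, 0], [-5, 4]]
det(O) = 1·4 - 0·(-5) = 4 - 0 = 4
Since det(O) ≠ 0, rank(O) = 2 and the system is completely observable.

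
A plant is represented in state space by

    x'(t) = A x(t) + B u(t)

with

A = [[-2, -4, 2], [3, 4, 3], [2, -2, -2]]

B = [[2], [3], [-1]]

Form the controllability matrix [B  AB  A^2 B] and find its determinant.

AB = [[-18], [15], [0]]
A^2B = [[-24], [6], [-66]]
Controllability matrix C = [B  AB  A^2B] = [[2, -18, -24], [3, 15, 6], [-1, 0, -66]]
Expanding along the first row, det(C) = 2·(15·(-66) - 6·0) - (-18)·(3·(-66) - 6·(-1)) + (-24)·(3·0 - 15·(-1)) = 2·(-990) - (-18)·(-192) + (-24)·15 = -5796
Since det(C) ≠ 0, rank(C) = 3 and the system is completely controllable.

-5796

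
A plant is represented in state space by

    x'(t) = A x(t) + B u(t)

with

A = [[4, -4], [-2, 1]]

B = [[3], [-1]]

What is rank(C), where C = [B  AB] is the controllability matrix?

AB = [[16], [-7]]
Controllability matrix C = [B  AB] = [[3, 16], [-1, -7]]
det(C) = 3·(-7) - 16·(-1) = -21 - (-16) = -5 ≠ 0, so rank(C) = 2.
rank(C) = 2 = n, so the pair (A, B) is completely controllable.

2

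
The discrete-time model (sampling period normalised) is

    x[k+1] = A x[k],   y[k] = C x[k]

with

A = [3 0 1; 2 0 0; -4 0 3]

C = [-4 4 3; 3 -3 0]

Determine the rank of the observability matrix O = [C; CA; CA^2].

CA = [[-16, 0, 5], [3, 0, 3]]
CA^2 = [[-68, 0, -1], [-3, 0, 12]]
Observability matrix O = [C; CA; CA^2] = [[-4, 4, 3], [3, -3, 0], [-16, 0, 5], [3, 0, 3], [-68, 0, -1], [-3, 0, 12]]
Take the 3×3 submatrix of O formed by rows 1, 2, 3: [[-4, 4, 3], [3, -3, 0], [-16, 0, 5]]. Its determinant is (-4)·((-3)·5 - 0·0) - 4·(3·5 - 0·(-16)) + 3·(3·0 - (-3)·(-16)) = (-4)·(-15) - 4·15 + 3·(-48) = -144 ≠ 0.
So rank(O) ≥ 3; since O has 3 columns, rank(O) = 3.
rank(O) = 3 = n, so the pair (A, C) is completely observable.

3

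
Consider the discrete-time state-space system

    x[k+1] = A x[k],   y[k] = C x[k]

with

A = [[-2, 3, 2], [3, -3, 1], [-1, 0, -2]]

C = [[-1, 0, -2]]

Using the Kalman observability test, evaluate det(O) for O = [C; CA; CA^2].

CA = [[4, -3, 2]]
CA^2 = [[-19, 21, 1]]
Observability matrix O = [C; CA; CA^2] = [[-1, 0, -2], [4, -3, 2], [-19, 21, 1]]
Expanding along the first row, det(O) = (-1)·((-3)·1 - 2·21) - 0·(4·1 - 2·(-19)) + (-2)·(4·21 - (-3)·(-19)) = (-1)·(-45) - 0·42 + (-2)·27 = -9
Since det(O) ≠ 0, rank(O) = 3 and the system is completely observable.

-9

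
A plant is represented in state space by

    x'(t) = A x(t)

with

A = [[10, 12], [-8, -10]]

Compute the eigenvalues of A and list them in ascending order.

det(sI - A) = s^2 - (tr A)s + det A, with tr A = 10 + (-10) = 0 and det A = 10·(-10) - 12·(-8) = -100 - (-96) = -4.
So p(s) = det(sI - A) = s^2 - 4.
Factor s^2 - 4: two numbers with sum 0 and product -4 are 2 and -2, so s^2 - 4 = (s - 2)(s + 2).
Hence p(s) = (s - 2) (s + 2), with roots -2, 2.
At least one eigenvalue has non-negative real part, so the system is not asymptotically stable.

-2, 2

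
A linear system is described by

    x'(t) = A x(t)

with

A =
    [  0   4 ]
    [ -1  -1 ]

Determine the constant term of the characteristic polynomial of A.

For a 2×2 matrix, det(sI - A) = s^2 - (tr A)s + det A.
tr A = -1, det A = 4.
So p(s) = s^2 + s + 4.
The constant term is 4.

4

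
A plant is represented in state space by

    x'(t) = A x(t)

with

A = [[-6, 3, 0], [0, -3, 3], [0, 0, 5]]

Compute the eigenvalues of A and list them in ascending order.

-6, -3, 5

det(sI - A) = s^3 - (tr A)s^2 + (M11 + M22 + M33)s - det A, where Mii is the 2×2 principal minor of A obtained by deleting row i and column i.
tr A = (-6) + (-3) + 5 = -4; M11 = (-3)·5 - 3·0 = -15 - 0 = -15; M22 = (-6)·5 - 0·0 = -30 - 0 = -30; M33 = (-6)·(-3) - 3·0 = 18 - 0 = 18; sum of minors = -27.
det A = (-6)·((-3)·5 - 3·0) - 3·(0·5 - 3·0) + 0·(0·0 - (-3)·0) = (-6)·(-15) - 3·0 + 0·0 = 90.
So p(s) = det(sI - A) = s^3 + 4s^2 - 27s - 90.
Rational-root test: any integer root divides -90. Testing small divisors, s = -3 works: p(-3) = -27 + 36 + 81 + (-90) = 0, so (s + 3) is a factor.
Dividing, p(s) = (s + 3)(s^2 + s - 30).
Factor s^2 + s - 30: two numbers with sum -1 and product -30 are 5 and -6, so s^2 + s - 30 = (s - 5)(s + 6).
Hence p(s) = (s - 5) (s + 3) (s + 6), with roots -6, -3, 5.
At least one eigenvalue has non-negative real part, so the system is not asymptotically stable.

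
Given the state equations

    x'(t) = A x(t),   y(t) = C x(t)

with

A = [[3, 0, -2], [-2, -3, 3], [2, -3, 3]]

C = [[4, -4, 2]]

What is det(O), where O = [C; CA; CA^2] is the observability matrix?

CA = [[24, 6, -14]]
CA^2 = [[32, 24, -72]]
Observability matrix O = [C; CA; CA^2] = [[4, -4, 2], [24, 6, -14], [32, 24, -72]]
Expanding along the first row, det(O) = 4·(6·(-72) - (-14)·24) - (-4)·(24·(-72) - (-14)·32) + 2·(24·24 - 6·32) = 4·(-96) - (-4)·(-1280) + 2·384 = -4736
Since det(O) ≠ 0, rank(O) = 3 and the system is completely observable.

-4736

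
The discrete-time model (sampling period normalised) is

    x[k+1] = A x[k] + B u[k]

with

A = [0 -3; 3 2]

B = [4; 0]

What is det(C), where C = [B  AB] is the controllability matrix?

48

AB = [[0], [12]]
Controllability matrix C = [B  AB] = [[4, 0], [0, 12]]
det(C) = 4·12 - 0·0 = 48 - 0 = 48
Since det(C) ≠ 0, rank(C) = 2 and the system is completely controllable.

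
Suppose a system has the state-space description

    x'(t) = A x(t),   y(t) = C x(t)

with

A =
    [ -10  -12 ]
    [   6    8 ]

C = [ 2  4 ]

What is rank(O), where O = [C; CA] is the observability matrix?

CA = [[4, 8]]
Observability matrix O = [C; CA] = [[2, 4], [4, 8]]
Every row of O is a scalar multiple of row 1 = [2, 4] (multipliers 1, 2), so the rows span a one-dimensional space.
O ≠ 0, hence rank(O) = 1.
rank(O) = 1 < n = 2, so the pair (A, C) is not completely observable.

1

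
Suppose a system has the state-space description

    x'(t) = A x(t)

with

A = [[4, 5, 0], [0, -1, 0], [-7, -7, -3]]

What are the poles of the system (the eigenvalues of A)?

det(sI - A) = s^3 - (tr A)s^2 + (M11 + M22 + M33)s - det A, where Mii is the 2×2 principal minor of A obtained by deleting row i and column i.
tr A = 4 + (-1) + (-3) = 0; M11 = (-1)·(-3) - 0·(-7) = 3 - 0 = 3; M22 = 4·(-3) - 0·(-7) = -12 - 0 = -12; M33 = 4·(-1) - 5·0 = -4 - 0 = -4; sum of minors = -13.
det A = 4·((-1)·(-3) - 0·(-7)) - 5·(0·(-3) - 0·(-7)) + 0·(0·(-7) - (-1)·(-7)) = 4·3 - 5·0 + 0·(-7) = 12.
So p(s) = det(sI - A) = s^3 - 13s - 12.
Rational-root test: any integer root divides -12. Testing small divisors, s = -1 works: p(-1) = -1 + 0 + 13 + (-12) = 0, so (s + 1) is a factor.
Dividing, p(s) = (s + 1)(s^2 - s - 12).
Factor s^2 - s - 12: two numbers with sum 1 and product -12 are 4 and -3, so s^2 - s - 12 = (s - 4)(s + 3).
Hence p(s) = (s - 4) (s + 1) (s + 3), with roots -3, -1, 4.
At least one eigenvalue has non-negative real part, so the system is not asymptotically stable.

-3, -1, 4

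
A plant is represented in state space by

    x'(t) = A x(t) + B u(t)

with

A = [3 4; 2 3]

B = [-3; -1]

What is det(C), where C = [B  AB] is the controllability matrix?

14

AB = [[-13], [-9]]
Controllability matrix C = [B  AB] = [[-3, -13], [-1, -9]]
det(C) = (-3)·(-9) - (-13)·(-1) = 27 - 13 = 14
Since det(C) ≠ 0, rank(C) = 2 and the system is completely controllable.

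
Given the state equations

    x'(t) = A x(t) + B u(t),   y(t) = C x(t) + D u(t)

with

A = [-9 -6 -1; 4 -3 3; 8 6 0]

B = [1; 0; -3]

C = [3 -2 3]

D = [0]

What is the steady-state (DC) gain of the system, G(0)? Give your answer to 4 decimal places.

G(0) = C(-A)^{-1}B + D = -C A^{-1} B + D.
det A = -30, so A^{-1} = (1/-30)·adj(A) = [[3/5, 1/5, 7/10], [-4/5, -4/15, -23/30], [-8/5, -1/5, -17/10]]
A^{-1} B = [-3/2, 3/2, 7/2]^T
C A^{-1} B = 3
G(0) = D - C A^{-1} B = 0 - (3) = -3

-3.0000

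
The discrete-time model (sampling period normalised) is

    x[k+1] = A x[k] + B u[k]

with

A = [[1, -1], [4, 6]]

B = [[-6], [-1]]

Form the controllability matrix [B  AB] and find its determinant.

AB = [[-5], [-30]]
Controllability matrix C = [B  AB] = [[-6, -5], [-1, -30]]
det(C) = (-6)·(-30) - (-5)·(-1) = 180 - 5 = 175
Since det(C) ≠ 0, rank(C) = 2 and the system is completely controllable.

175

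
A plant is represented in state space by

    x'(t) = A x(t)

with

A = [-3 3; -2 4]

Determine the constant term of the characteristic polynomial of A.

For a 2×2 matrix, det(sI - A) = s^2 - (tr A)s + det A.
tr A = 1, det A = -6.
So p(s) = s^2 - s - 6.
The constant term is -6.

-6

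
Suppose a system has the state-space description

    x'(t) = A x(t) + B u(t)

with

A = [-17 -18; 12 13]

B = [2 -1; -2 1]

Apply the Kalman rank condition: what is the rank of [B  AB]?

1

AB = [[2, -1], [-2, 1]]
Controllability matrix C = [B  AB] = [[2, -1, 2, -1], [-2, 1, -2, 1]]
Every column of C is a scalar multiple of column 1 = [2, -2] (multipliers 1, -1/2, 1, -1/2), so the columns span a one-dimensional space.
C ≠ 0, hence rank(C) = 1.
rank(C) = 1 < n = 2, so the pair (A, B) is not completely controllable.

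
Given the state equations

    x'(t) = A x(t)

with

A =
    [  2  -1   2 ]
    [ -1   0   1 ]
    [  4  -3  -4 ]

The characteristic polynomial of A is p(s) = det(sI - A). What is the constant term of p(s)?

Expand det(sI - A) for the 3×3 matrix.
p(s) = s^3 + 2s^2 - 14s - 12.
(Check: constant term = det(-A) = (-1)^3 det A = -12; coefficient of s^2 = -tr A = 2.)
The constant term is -12.

-12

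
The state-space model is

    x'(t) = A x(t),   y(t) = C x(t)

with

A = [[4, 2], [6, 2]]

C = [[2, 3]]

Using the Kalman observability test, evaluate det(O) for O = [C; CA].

CA = [[26, 10]]
Observability matrix O = [C; CA] = [[2, 3], [26, 10]]
det(O) = 2·10 - 3·26 = 20 - 78 = -58
Since det(O) ≠ 0, rank(O) = 2 and the system is completely observable.

-58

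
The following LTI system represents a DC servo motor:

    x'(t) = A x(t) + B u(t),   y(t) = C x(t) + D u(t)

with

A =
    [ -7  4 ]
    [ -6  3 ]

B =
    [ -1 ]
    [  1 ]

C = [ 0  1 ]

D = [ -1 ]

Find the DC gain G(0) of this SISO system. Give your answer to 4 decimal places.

G(0) = C(-A)^{-1}B + D = -C A^{-1} B + D.
det A = 3, so A^{-1} = (1/3)·adj(A) = [[1, -4/3], [2, -7/3]]
A^{-1} B = [-7/3, -13/3]^T
C A^{-1} B = -13/3
G(0) = D - C A^{-1} B = -1 - (-13/3) = 10/3 ≈ 3.3333

3.3333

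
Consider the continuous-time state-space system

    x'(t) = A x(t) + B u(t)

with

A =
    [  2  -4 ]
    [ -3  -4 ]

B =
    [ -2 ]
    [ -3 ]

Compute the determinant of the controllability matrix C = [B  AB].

-12

AB = [[8], [18]]
Controllability matrix C = [B  AB] = [[-2, 8], [-3, 18]]
det(C) = (-2)·18 - 8·(-3) = -36 - (-24) = -12
Since det(C) ≠ 0, rank(C) = 2 and the system is completely controllable.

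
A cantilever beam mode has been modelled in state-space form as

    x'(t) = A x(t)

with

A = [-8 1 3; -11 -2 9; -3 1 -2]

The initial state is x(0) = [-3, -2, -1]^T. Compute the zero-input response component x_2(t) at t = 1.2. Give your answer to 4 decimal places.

0.2854

det(sI - A) = s^3 - (tr A)s^2 + (M11 + M22 + M33)s - det A, where Mii is the 2×2 principal minor of A obtained by deleting row i and column i.
tr A = (-8) + (-2) + (-2) = -12; M11 = (-2)·(-2) - 9·1 = 4 - 9 = -5; M22 = (-8)·(-2) - 3·(-3) = 16 - (-9) = 25; M33 = (-8)·(-2) - 1·(-11) = 16 - (-11) = 27; sum of minors = 47.
det A = (-8)·((-2)·(-2) - 9·1) - 1·((-11)·(-2) - 9·(-3)) + 3·((-11)·1 - (-2)·(-3)) = (-8)·(-5) - 1·49 + 3·(-17) = -60.
So p(s) = det(sI - A) = s^3 + 12s^2 + 47s + 60.
Rational-root test: any integer root divides 60. Testing small divisors, s = -3 works: p(-3) = -27 + 108 + (-141) + 60 = 0, so (s + 3) is a factor.
Dividing, p(s) = (s + 3)(s^2 + 9s + 20).
Factor s^2 + 9s + 20: two numbers with sum -9 and product 20 are -4 and -5, so s^2 + 9s + 20 = (s + 4)(s + 5).
Hence p(s) = (s + 3) (s + 4) (s + 5), with roots -5, -4, -3.
The eigenvalues -5, -4, -3 are distinct and real, so A is diagonalisable and x(t) = e^{At} x(0) = V diag(e^{λ_i t}) V^{-1} x(0), where the columns of V are the eigenvectors.
λ = -5: A - (-5)I = [[-3, 1, 3], [-11, 3, 9], [-3, 1, 3]]. v must be orthogonal to every row; (row 1) × (row 2) = [0, -6, 2], so take v_1 = [0, -3, 1]^T.
λ = -4: A - (-4)I = [[-4, 1, 3], [-11, 2, 9], [-3, 1, 2]]. v must be orthogonal to every row; (row 1) × (row 2) = [3, 3, 3], so take v_2 = [1, 1, 1]^T.
λ = -3: A - (-3)I = [[-5, 1, 3], [-11, 1, 9], [-3, 1, 1]]. v must be orthogonal to every row; (row 1) × (row 2) = [6, 12, 6], so take v_3 = [-1, -2, -1]^T.
V = [v_1 v_2 v_3] = [[0, 1, -1], [-3, 1, -2], [1, 1, -1]] has det V = -1, so V^{-1} = adj(V)/det V = [[-1, 0, 1], [5, -1, -3], [4, -1, -3]].
Modal coordinates z(0) = V^{-1} x(0): (-1)·(-3) + 0·(-2) + 1·(-1) = 2; 5·(-3) + (-1)·(-2) + (-3)·(-1) = -10; 4·(-3) + (-1)·(-2) + (-3)·(-1) = -7; so z(0) = [2, -10, -7]^T.
x_2(t) = Σ_i (v_i)_2 · z_i(0) · e^{λ_i t} (row 2 of V times the modal terms).
x_2(1.2) = (-3)·2·e^{-5·1.2} + 1·(-10)·e^{-4·1.2} + (-2)·(-7)·e^{-3·1.2} = (-6)·0.002479 + (-10)·0.008230 + 14·0.027324 = 0.2854.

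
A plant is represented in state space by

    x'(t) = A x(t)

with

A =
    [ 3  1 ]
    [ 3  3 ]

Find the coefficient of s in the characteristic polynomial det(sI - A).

-6

For a 2×2 matrix, det(sI - A) = s^2 - (tr A)s + det A.
tr A = 6, det A = 6.
So p(s) = s^2 - 6s + 6.
The coefficient of s is -6.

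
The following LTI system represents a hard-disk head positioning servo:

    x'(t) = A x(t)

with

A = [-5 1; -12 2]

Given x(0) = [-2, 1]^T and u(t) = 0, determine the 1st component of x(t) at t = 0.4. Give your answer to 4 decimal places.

det(sI - A) = s^2 - (tr A)s + det A, with tr A = (-5) + 2 = -3 and det A = (-5)·2 - 1·(-12) = -10 - (-12) = 2.
So p(s) = det(sI - A) = s^2 + 3s + 2.
Factor s^2 + 3s + 2: two numbers with sum -3 and product 2 are -1 and -2, so s^2 + 3s + 2 = (s + 1)(s + 2).
Hence p(s) = (s + 1) (s + 2), with roots -2, -1.
The eigenvalues -2, -1 are distinct and real, so A is diagonalisable and x(t) = e^{At} x(0) = V diag(e^{λ_i t}) V^{-1} x(0), where the columns of V are the eigenvectors.
λ = -2: A - (-2)I = [[-3, 1], [-12, 4]]. Row 1 gives (-3)·v1 + 1·v2 = 0, so take v_1 = [-1, -3]^T.
λ = -1: A - (-1)I = [[-4, 1], [-12, 3]]. Row 1 gives (-4)·v1 + 1·v2 = 0, so take v_2 = [1, 4]^T.
V = [v_1 v_2] = [[-1, 1], [-3, 4]] has det V = -1, so V^{-1} = adj(V)/det V = [[-4, 1], [-3, 1]].
Modal coordinates z(0) = V^{-1} x(0): (-4)·(-2) + 1·1 = 9; (-3)·(-2) + 1·1 = 7; so z(0) = [9, 7]^T.
x_1(t) = Σ_i (v_i)_1 · z_i(0) · e^{λ_i t} (row 1 of V times the modal terms).
x_1(0.4) = (-1)·9·e^{-2·0.4} + 1·7·e^{-1·0.4} = (-9)·0.449329 + 7·0.670320 = 0.6483.

0.6483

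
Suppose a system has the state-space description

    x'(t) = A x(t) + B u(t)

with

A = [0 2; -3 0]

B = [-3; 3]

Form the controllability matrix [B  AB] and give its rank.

AB = [[6], [9]]
Controllability matrix C = [B  AB] = [[-3, 6], [3, 9]]
det(C) = (-3)·9 - 6·3 = -27 - 18 = -45 ≠ 0, so rank(C) = 2.
rank(C) = 2 = n, so the pair (A, B) is completely controllable.

2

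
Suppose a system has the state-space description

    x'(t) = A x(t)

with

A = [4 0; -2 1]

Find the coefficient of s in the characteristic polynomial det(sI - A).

-5

For a 2×2 matrix, det(sI - A) = s^2 - (tr A)s + det A.
tr A = 5, det A = 4.
So p(s) = s^2 - 5s + 4.
The coefficient of s is -5.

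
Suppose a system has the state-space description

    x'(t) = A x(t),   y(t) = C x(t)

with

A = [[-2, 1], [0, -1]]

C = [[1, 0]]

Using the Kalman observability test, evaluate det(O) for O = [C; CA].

CA = [[-2, 1]]
Observability matrix O = [C; CA] = [[1, 0], [-2, 1]]
det(O) = 1·1 - 0·(-2) = 1 - 0 = 1
Since det(O) ≠ 0, rank(O) = 2 and the system is completely observable.

1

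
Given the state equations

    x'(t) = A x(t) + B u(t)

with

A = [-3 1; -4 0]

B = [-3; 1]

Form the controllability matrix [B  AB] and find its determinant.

AB = [[10], [12]]
Controllability matrix C = [B  AB] = [[-3, 10], [1, 12]]
det(C) = (-3)·12 - 10·1 = -36 - 10 = -46
Since det(C) ≠ 0, rank(C) = 2 and the system is completely controllable.

-46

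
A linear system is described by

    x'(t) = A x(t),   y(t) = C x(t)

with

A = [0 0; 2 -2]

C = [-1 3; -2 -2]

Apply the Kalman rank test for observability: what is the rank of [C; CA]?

2

CA = [[6, -6], [-4, 4]]
Observability matrix O = [C; CA] = [[-1, 3], [-2, -2], [6, -6], [-4, 4]]
Take the 2×2 submatrix of O formed by rows 1, 2: [[-1, 3], [-2, -2]]. Its determinant is (-1)·(-2) - 3·(-2) = 2 - (-6) = 8 ≠ 0.
So rank(O) ≥ 2; since O has 2 columns, rank(O) = 2.
rank(O) = 2 = n, so the pair (A, C) is completely observable.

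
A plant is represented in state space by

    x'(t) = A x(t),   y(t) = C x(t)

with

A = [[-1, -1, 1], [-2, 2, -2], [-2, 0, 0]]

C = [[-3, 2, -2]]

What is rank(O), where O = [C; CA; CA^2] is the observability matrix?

2

CA = [[3, 7, -7]]
CA^2 = [[-3, 11, -11]]
Observability matrix O = [C; CA; CA^2] = [[-3, 2, -2], [3, 7, -7], [-3, 11, -11]]
The columns c1, c2, c3 of O are linearly dependent: c2 + c3 = 0 (check each entry), so rank(O) ≤ 2.
The 2×2 minor from rows 1, 2, columns 1, 2 is (-3)·7 - 2·3 = -21 - 6 = -27 ≠ 0, so rank(O) = 2.
rank(O) = 2 < n = 3, so the pair (A, C) is not completely observable.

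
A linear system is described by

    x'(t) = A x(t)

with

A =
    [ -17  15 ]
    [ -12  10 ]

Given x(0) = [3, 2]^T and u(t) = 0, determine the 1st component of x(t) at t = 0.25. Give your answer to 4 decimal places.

0.2195

det(sI - A) = s^2 - (tr A)s + det A, with tr A = (-17) + 10 = -7 and det A = (-17)·10 - 15·(-12) = -170 - (-180) = 10.
So p(s) = det(sI - A) = s^2 + 7s + 10.
Factor s^2 + 7s + 10: two numbers with sum -7 and product 10 are -2 and -5, so s^2 + 7s + 10 = (s + 2)(s + 5).
Hence p(s) = (s + 2) (s + 5), with roots -5, -2.
The eigenvalues -5, -2 are distinct and real, so A is diagonalisable and x(t) = e^{At} x(0) = V diag(e^{λ_i t}) V^{-1} x(0), where the columns of V are the eigenvectors.
λ = -5: A - (-5)I = [[-12, 15], [-12, 15]]. Row 1 gives (-12)·v1 + 15·v2 = 0, so take v_1 = [-5, -4]^T.
λ = -2: A - (-2)I = [[-15, 15], [-12, 12]]. Row 1 gives (-15)·v1 + 15·v2 = 0, so take v_2 = [1, 1]^T.
V = [v_1 v_2] = [[-5, 1], [-4, 1]] has det V = -1, so V^{-1} = adj(V)/det V = [[-1, 1], [-4, 5]].
Modal coordinates z(0) = V^{-1} x(0): (-1)·3 + 1·2 = -1; (-4)·3 + 5·2 = -2; so z(0) = [-1, -2]^T.
x_1(t) = Σ_i (v_i)_1 · z_i(0) · e^{λ_i t} (row 1 of V times the modal terms).
x_1(0.25) = (-5)·(-1)·e^{-5·0.25} + 1·(-2)·e^{-2·0.25} = 5·0.286505 + (-2)·0.606531 = 0.2195.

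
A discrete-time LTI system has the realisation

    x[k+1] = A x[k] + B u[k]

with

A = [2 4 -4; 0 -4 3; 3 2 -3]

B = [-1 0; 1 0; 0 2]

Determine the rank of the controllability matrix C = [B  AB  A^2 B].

3

AB = [[2, -8], [-4, 6], [-1, -6]]
A^2B = [[-8, 32], [13, -42], [1, 6]]
Controllability matrix C = [B  AB  A^2B] = [[-1, 0, 2, -8, -8, 32], [1, 0, -4, 6, 13, -42], [0, 2, -1, -6, 1, 6]]
Take the 3×3 submatrix of C formed by columns 1, 2, 3: [[-1, 0, 2], [1, 0, -4], [0, 2, -1]]. Its determinant is (-1)·(0·(-1) - (-4)·2) - 0·(1·(-1) - (-4)·0) + 2·(1·2 - 0·0) = (-1)·8 - 0·(-1) + 2·2 = -4 ≠ 0.
So rank(C) ≥ 3; since C has 3 rows, rank(C) = 3.
rank(C) = 3 = n, so the pair (A, B) is completely controllable.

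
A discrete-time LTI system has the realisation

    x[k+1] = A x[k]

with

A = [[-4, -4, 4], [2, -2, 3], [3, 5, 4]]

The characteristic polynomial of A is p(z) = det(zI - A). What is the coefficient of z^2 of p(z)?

Expand det(zI - A) for the 3×3 matrix.
p(z) = z^3 + 2z^2 - 35z - 152.
(Check: constant term = det(-A) = (-1)^3 det A = -152; coefficient of z^2 = -tr A = 2.)
The coefficient of z^2 is 2.

2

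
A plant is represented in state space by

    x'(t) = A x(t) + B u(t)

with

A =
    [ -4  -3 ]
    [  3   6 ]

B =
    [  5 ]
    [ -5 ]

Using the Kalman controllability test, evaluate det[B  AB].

-100

AB = [[-5], [-15]]
Controllability matrix C = [B  AB] = [[5, -5], [-5, -15]]
det(C) = 5·(-15) - (-5)·(-5) = -75 - 25 = -100
Since det(C) ≠ 0, rank(C) = 2 and the system is completely controllable.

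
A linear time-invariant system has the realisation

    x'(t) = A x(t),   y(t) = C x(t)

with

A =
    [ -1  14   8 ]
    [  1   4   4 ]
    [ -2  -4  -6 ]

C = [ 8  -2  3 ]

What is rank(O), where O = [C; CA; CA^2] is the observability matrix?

CA = [[-16, 92, 38]]
CA^2 = [[32, -8, 12]]
Observability matrix O = [C; CA; CA^2] = [[8, -2, 3], [-16, 92, 38], [32, -8, 12]]
The columns c1, c2, c3 of O are linearly dependent: -c1 - c2 + 2·c3 = 0 (check each entry), so rank(O) ≤ 2.
The 2×2 minor from rows 1, 2, columns 1, 2 is 8·92 - (-2)·(-16) = 736 - 32 = 704 ≠ 0, so rank(O) = 2.
rank(O) = 2 < n = 3, so the pair (A, C) is not completely observable.

2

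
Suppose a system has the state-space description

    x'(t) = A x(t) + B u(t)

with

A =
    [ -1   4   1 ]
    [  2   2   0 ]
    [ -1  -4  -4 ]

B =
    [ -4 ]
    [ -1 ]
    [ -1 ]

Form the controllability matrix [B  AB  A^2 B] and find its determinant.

AB = [[-1], [-10], [12]]
A^2B = [[-27], [-22], [-7]]
Controllability matrix C = [B  AB  A^2B] = [[-4, -1, -27], [-1, -10, -22], [-1, 12, -7]]
Expanding along the first row, det(C) = (-4)·((-10)·(-7) - (-22)·12) - (-1)·((-1)·(-7) - (-22)·(-1)) + (-27)·((-1)·12 - (-10)·(-1)) = (-4)·334 - (-1)·(-15) + (-27)·(-22) = -757
Since det(C) ≠ 0, rank(C) = 3 and the system is completely controllable.

-757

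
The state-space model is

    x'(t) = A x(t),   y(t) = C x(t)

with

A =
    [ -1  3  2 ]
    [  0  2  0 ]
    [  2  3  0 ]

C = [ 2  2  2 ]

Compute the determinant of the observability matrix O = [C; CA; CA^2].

CA = [[2, 16, 4]]
CA^2 = [[6, 50, 4]]
Observability matrix O = [C; CA; CA^2] = [[2, 2, 2], [2, 16, 4], [6, 50, 4]]
Expanding along the first row, det(O) = 2·(16·4 - 4·50) - 2·(2·4 - 4·6) + 2·(2·50 - 16·6) = 2·(-136) - 2·(-16) + 2·4 = -232
Since det(O) ≠ 0, rank(O) = 3 and the system is completely observable.

-232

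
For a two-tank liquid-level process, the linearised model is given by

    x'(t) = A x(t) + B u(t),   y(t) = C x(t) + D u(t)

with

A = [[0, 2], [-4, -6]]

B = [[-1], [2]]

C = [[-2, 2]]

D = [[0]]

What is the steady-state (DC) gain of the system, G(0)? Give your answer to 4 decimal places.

1.5000

G(0) = C(-A)^{-1}B + D = -C A^{-1} B + D.
det A = 8, so A^{-1} = (1/8)·adj(A) = [[-3/4, -1/4], [1/2, 0]]
A^{-1} B = [1/4, -1/2]^T
C A^{-1} B = -3/2
G(0) = D - C A^{-1} B = 0 - (-3/2) = 3/2 ≈ 1.5000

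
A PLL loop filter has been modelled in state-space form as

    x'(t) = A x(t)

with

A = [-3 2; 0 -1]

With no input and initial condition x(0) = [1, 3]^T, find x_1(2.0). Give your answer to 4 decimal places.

det(sI - A) = s^2 - (tr A)s + det A, with tr A = (-3) + (-1) = -4 and det A = (-3)·(-1) - 2·0 = 3 - 0 = 3.
So p(s) = det(sI - A) = s^2 + 4s + 3.
Factor s^2 + 4s + 3: two numbers with sum -4 and product 3 are -1 and -3, so s^2 + 4s + 3 = (s + 1)(s + 3).
Hence p(s) = (s + 1) (s + 3), with roots -3, -1.
The eigenvalues -3, -1 are distinct and real, so A is diagonalisable and x(t) = e^{At} x(0) = V diag(e^{λ_i t}) V^{-1} x(0), where the columns of V are the eigenvectors.
λ = -3: A - (-3)I = [[0, 2], [0, 2]]. Row 1 gives 0·v1 + 2·v2 = 0, so take v_1 = [1, 0]^T.
λ = -1: A - (-1)I = [[-2, 2], [0, 0]]. Row 1 gives (-2)·v1 + 2·v2 = 0, so take v_2 = [1, 1]^T.
V = [v_1 v_2] = [[1, 1], [0, 1]] has det V = 1, so V^{-1} = adj(V)/det V = [[1, -1], [0, 1]].
Modal coordinates z(0) = V^{-1} x(0): 1·1 + (-1)·3 = -2; 0·1 + 1·3 = 3; so z(0) = [-2, 3]^T.
x_1(t) = Σ_i (v_i)_1 · z_i(0) · e^{λ_i t} (row 1 of V times the modal terms).
x_1(2.0) = 1·(-2)·e^{-3·2.0} + 1·3·e^{-1·2.0} = (-2)·0.002479 + 3·0.135335 = 0.4010.

0.4010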